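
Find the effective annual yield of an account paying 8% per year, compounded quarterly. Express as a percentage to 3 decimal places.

EAR = (1 + 8%/4)^4 − 1 = (1 + 0.02)^4 − 1.
(1 + 0.02)^4 ≈ 1.082432, so EAR ≈ 8.24322%.

8.243%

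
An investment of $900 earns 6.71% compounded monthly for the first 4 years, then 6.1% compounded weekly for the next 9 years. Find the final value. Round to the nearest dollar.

Phase 1: 900·(1 + 0.0671/12)^48 ≈ 1,176.2035.
Phase 2: 1,176.2035·(1 + 0.061/52)^468 ≈ 2,035.9654.

$2,036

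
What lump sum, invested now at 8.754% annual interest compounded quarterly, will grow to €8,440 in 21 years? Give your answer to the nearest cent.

€1,369.53

Periodic rate = 8.754%/4 = 0.021885; 84 periods.
P = 8,440/(1 + 0.021885)^84 ≈ 8,440/6.16268601 ≈ 1,369.5327.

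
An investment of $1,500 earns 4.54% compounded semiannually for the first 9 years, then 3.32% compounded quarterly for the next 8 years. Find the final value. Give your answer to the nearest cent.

Phase 1: 1,500·(1 + 0.0227)^18 ≈ 2,246.7765.
Phase 2: 2,246.7765·(1 + 0.0083)^32 ≈ 2,927.0653.

$2,927.07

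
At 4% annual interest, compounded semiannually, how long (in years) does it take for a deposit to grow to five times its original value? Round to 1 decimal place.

40.6 years

(1 + 0.02)^(2t) = 5.
2t = ln 5 / ln(1 + 0.02) ≈ 1.6094/0.0198026 ≈ 81.2740.
t ≈ 40.6370.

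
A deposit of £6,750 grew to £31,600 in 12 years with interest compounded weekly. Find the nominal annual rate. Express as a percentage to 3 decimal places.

12.879%

The 624-period growth factor is 31,600/6,750 = 4.68148.
r/52 = 4.68148^(1/624) − 1 ≈ 0.0024768, so r ≈ 52·0.0024768 = 12.87938%.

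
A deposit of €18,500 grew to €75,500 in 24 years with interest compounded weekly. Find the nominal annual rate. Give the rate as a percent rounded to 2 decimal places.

5.86%

The 1248-period growth factor is 75,500/18,500 = 4.08108.
r/52 = 4.08108^(1/1248) − 1 ≈ 0.00112753, so r ≈ 52·0.00112753 = 5.86314%.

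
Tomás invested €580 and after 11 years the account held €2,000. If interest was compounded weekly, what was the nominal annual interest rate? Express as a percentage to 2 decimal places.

11.27%

(1 + r/52)^572 = 2,000/580 = 3.44828.
1 + r/52 = 3.44828^(1/572) ≈ 1.002166, so r/52 ≈ 0.00216646.
r ≈ 52·0.00216646 = 11.26559%.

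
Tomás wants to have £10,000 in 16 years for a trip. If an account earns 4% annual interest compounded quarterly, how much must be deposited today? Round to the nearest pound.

£5,290

Growth factor = (1 + 0.01)^64 ≈ 1.890461869.
P = 10,000/1.890461869 ≈ 5,289.7126.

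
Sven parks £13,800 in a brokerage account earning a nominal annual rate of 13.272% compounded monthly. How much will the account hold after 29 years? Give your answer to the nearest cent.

£634,235.24

Periodic rate = 13.272%/12 = 0.01106; periods = 12·29 = 348.
A = 13,800·(1 + 0.01106)^348 ≈ 13,800·45.9590755943 ≈ 634,235.2432.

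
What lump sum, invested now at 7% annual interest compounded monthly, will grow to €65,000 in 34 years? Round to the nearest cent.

€6,057.53

Growth factor = (1 + 0.07/12)^408 ≈ 10.730446962.
P = 65,000/10.730446962 ≈ 6,057.5296.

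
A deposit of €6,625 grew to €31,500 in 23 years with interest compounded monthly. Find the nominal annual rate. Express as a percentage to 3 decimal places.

(1 + r/12)^276 = 31,500/6,625 = 4.75472.
1 + r/12 = 4.75472^(1/276) ≈ 1.005665, so r/12 ≈ 0.00566503.
r ≈ 12·0.00566503 = 6.79804%.

6.798%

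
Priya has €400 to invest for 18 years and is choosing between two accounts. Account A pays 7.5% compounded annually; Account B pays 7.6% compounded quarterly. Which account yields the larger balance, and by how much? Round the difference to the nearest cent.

A: (1 + 0.075)^18 ≈ 3.675804089, so 400 × 3.675804089 ≈ 1,470.3216.
B: (1 + 0.019)^72 ≈ 3.877405736, so 400 × 3.877405736 ≈ 1,550.9623.
Difference ≈ 80.6407 in favor of B.

Account B, by €80.64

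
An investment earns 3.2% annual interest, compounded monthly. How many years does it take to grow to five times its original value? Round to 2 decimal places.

(1 + 0.00266667)^(12t) = 5.
12t = ln 5 / ln(1 + 0.00266667) ≈ 1.6094/0.00266312 ≈ 604.3436.
t ≈ 50.3620.

50.36 years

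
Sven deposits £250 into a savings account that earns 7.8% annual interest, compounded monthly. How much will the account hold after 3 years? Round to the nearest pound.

Periodic rate = 7.8%/12 = 0.0065; periods = 12·3 = 36.
A = 250·(1 + 0.0065)^36 ≈ 250·1.262688 ≈ 315.6720.

£316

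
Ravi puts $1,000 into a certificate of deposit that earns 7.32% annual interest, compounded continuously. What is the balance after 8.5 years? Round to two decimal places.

$1,863.02

A = P·e^(rt) = 1,000·e^(0.0732·8.5) = 1,000·e^0.6222.
e^0.6222 ≈ 1.863022185, so A ≈ 1,863.0222.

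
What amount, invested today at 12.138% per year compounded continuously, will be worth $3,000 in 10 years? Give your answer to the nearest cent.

P = A·e^(−rt) = 3,000·e^(−1.2138).
e^(−1.2138) ≈ 0.29706628, so P ≈ 891.1988.

$891.20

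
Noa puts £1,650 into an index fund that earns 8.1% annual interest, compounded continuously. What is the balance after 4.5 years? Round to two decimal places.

£2,375.66

A = P·e^(rt) = 1,650·e^(0.081·4.5) = 1,650·e^0.3645.
e^0.3645 ≈ 1.439793931, so A ≈ 2,375.6600.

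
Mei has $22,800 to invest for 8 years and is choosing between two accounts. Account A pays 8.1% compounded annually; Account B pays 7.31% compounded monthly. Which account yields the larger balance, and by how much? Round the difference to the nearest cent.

Account A growth factor: (1 + 0.081)^8 ≈ 1.8646853193; balance ≈ 42,514.8253.
Account B growth factor: (1 + 0.0731/12)^96 ≈ 1.7914511638; balance ≈ 40,845.0865.
Account A is larger by 1,669.7387.

Account A, by $1,669.74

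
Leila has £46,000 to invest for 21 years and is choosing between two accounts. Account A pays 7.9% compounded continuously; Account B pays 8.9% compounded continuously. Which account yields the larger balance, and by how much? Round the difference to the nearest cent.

Account A growth factor: e^(0.079·21) = e^1.659 ≈ 5.25405416238; balance ≈ 241,686.4915.
Account B growth factor: e^(0.089·21) = e^1.869 ≈ 6.48181134595; balance ≈ 298,163.3219.
Account B is larger by 56,476.8304.

Account B, by £56,476.83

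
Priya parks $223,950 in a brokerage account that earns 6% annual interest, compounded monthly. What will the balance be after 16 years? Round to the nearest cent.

Growth factor = (1 + 0.005)^192 ≈ 2.60545668328.
A ≈ 223,950 × 2.60545668328 ≈ 583,492.0242.

$583,492.02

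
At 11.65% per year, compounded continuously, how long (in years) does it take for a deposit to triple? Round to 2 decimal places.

9.43 years

e^(0.1165t) = 3, so 0.1165t = ln 3 ≈ 1.0986.
t ≈ 1.0986/0.1165 ≈ 9.4301.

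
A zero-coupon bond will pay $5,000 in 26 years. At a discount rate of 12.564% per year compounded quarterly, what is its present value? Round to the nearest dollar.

$200

Growth factor = (1 + 0.03141)^104 ≈ 24.93785692.
P = 5,000/24.93785692 ≈ 200.4984.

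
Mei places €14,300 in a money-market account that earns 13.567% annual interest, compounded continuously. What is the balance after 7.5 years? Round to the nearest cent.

A = P·e^(rt) = 14,300·e^(0.13567·7.5) = 14,300·e^1.017525.
e^1.017525 ≈ 2.7663395937, so A ≈ 39,558.6562.

€39,558.66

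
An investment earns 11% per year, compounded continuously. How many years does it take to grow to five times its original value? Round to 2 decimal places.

e^(0.11t) = 5, so 0.11t = ln 5 ≈ 1.6094.
t ≈ 1.6094/0.11 ≈ 14.6313.

14.63 years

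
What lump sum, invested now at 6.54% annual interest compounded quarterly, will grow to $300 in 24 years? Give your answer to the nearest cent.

$63.24

Periodic rate = 6.54%/4 = 0.01635; 96 periods.
P = 300/(1 + 0.01635)^96 ≈ 300/4.74412348 ≈ 63.2361.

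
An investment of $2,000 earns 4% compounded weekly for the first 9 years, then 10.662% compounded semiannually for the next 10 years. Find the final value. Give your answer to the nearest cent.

After 9 years at 4%: 2,000 × 1.433131069 ≈ 2,866.2621.
Then 10 years at 10.662%: 2,866.2621 × 2.825687607 ≈ 8,099.1614.

$8,099.16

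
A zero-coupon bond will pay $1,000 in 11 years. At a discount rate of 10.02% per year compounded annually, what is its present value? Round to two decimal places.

Annual rate = 10.02% = 0.1002; 11 periods.
P = 1,000/(1 + 0.1002)^11 ≈ 1,000/2.85882813 ≈ 349.7937.

$349.79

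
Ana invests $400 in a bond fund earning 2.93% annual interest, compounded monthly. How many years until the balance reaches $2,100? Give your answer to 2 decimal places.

56.66 years

We need (1 + 0.00244167)^(12t) = 5.25, so 12t = ln 5.25 / ln 1.002442 ≈ 679.9666.
t ≈ 679.9666/12 = 56.6639 years.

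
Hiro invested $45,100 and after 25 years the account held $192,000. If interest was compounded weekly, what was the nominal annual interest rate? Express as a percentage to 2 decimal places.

The 1300-period growth factor is 192,000/45,100 = 4.25721.
r/52 = 4.25721^(1/1300) − 1 ≈ 0.00111494, so r ≈ 52·0.00111494 = 5.79768%.

5.80%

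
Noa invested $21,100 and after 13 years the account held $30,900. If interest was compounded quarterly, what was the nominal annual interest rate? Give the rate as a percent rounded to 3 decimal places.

(1 + r/4)^52 = 30,900/21,100 = 1.46445.
1 + r/4 = 1.46445^(1/52) ≈ 1.007363, so r/4 ≈ 0.00736319.
r ≈ 4·0.00736319 = 2.94528%.

2.945%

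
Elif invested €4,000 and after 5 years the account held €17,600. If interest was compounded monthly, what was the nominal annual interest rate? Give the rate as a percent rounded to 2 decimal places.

30.00%

(1 + r/12)^60 = 17,600/4,000 = 4.4.
1 + r/12 = 4.4^(1/60) ≈ 1.025001, so r/12 ≈ 0.0250008.
r ≈ 12·0.0250008 = 30.00098%.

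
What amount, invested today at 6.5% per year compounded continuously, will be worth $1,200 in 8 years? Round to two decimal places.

P = A·e^(−rt) = 1,200·e^(−0.52).
e^(−0.52) ≈ 0.594520548, so P ≈ 713.4247.

$713.42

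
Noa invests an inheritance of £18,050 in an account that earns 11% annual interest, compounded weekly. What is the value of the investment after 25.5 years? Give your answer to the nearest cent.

Growth factor = (1 + 0.11/52)^1326 ≈ 16.4781844318.
A ≈ 18,050 × 16.4781844318 ≈ 297,431.2290.

£297,431.23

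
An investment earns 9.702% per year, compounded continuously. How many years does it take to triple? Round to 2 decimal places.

e^(0.09702t) = 3, so 0.09702t = ln 3 ≈ 1.0986.
t ≈ 1.0986/0.09702 ≈ 11.3236.

11.32 years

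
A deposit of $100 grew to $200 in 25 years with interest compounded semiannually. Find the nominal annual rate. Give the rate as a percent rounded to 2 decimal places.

(1 + r/2)^50 = 200/100 = 2.
1 + r/2 = 2^(1/50) ≈ 1.013959, so r/2 ≈ 0.0139595.
r ≈ 2·0.0139595 = 2.79190%.

2.79%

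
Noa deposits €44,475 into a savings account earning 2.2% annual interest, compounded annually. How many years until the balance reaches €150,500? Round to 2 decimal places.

We need (1 + 0.022)^t = 3.3839, so t = ln 3.3839 / ln 1.022 ≈ 56.0180.

56.02 years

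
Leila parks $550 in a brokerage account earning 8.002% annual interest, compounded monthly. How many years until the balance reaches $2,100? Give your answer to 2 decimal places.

We need (1 + 0.00666833)^(12t) = 3.8182, so 12t = ln 3.8182 / ln 1.006668 ≈ 201.5851.
t ≈ 201.5851/12 = 16.7988 years.

16.80 years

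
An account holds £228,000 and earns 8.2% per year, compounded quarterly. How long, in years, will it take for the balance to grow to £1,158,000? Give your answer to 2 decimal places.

20.02 years

We need (1 + 0.0205)^(4t) = 5.0789, so 4t = ln 5.0789 / ln 1.0205 ≈ 80.0832.
t ≈ 80.0832/4 = 20.0208 years.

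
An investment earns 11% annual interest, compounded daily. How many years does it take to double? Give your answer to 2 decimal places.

(1 + 0.00030137)^(365t) = 2.
365t = ln 2 / ln(1 + 0.00030137) ≈ 0.69315/0.000301324 ≈ 2300.3349.
t ≈ 6.3023.

6.30 years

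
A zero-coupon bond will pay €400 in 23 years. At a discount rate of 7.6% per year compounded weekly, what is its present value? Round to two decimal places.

€69.74

Growth factor = (1 + 0.076/52)^1196 ≈ 5.73578063.
P = 400/5.73578063 ≈ 69.7377.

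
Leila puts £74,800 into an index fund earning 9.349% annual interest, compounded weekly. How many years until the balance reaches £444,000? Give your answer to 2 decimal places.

19.07 years

(1 + 0.00179788)^(52t) = 444,000/74,800 = 5.9358.
52t·ln(1 + 0.00179788) = ln(5.9358); 52t = 1.781/0.00179627 ≈ 991.5026.
t ≈ 19.0674 years.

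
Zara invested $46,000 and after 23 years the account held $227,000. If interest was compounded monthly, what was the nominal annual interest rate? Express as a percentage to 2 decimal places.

The 276-period growth factor is 227,000/46,000 = 4.93478.
r/12 = 4.93478^(1/276) − 1 ≈ 0.00580048, so r ≈ 12·0.00580048 = 6.96058%.

6.96%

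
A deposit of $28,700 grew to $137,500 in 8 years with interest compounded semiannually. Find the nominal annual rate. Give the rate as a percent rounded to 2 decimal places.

20.58%

(1 + r/2)^16 = 137,500/28,700 = 4.79094.
1 + r/2 = 4.79094^(1/16) ≈ 1.102875, so r/2 ≈ 0.102875.
r ≈ 2·0.102875 = 20.57500%.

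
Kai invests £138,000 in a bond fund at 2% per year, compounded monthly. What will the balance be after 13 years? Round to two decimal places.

Growth factor = (1 + 0.02/12)^156 ≈ 1.29664942735.
A ≈ 138,000 × 1.29664942735 ≈ 178,937.6210.

£178,937.62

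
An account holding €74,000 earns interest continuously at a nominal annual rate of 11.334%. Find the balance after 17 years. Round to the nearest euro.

€508,185

A = P·e^(rt) = 74,000·e^(0.11334·17) = 74,000·e^1.92678.
e^1.92678 ≈ 6.8673616969, so A ≈ 508,184.7656.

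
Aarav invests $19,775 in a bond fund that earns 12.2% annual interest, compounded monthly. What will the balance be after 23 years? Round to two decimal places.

Growth factor = (1 + 0.122/12)^276 ≈ 16.3108758038.
A ≈ 19,775 × 16.3108758038 ≈ 322,547.5690.

$322,547.57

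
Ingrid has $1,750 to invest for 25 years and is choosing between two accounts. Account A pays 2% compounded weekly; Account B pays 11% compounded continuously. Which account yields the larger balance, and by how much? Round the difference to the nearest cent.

Account B, by $24,489.62

Account A growth factor: (1 + 0.02/52)^1300 ≈ 1.648562788; balance ≈ 2,884.9849.
Account B growth factor: e^(0.11·25) = e^2.75 ≈ 15.642631884; balance ≈ 27,374.6058.
Account B is larger by 24,489.6209.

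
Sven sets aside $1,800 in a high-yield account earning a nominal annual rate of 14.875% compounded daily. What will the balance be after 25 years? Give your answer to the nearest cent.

Growth factor = (1 + 0.14875/365)^9125 ≈ 41.181636741.
A ≈ 1,800 × 41.181636741 ≈ 74,126.9461.

$74,126.95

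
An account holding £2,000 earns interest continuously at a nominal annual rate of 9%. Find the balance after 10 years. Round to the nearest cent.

A = P·e^(rt) = 2,000·e^(0.09·10) = 2,000·e^0.9.
e^0.9 ≈ 2.459603111, so A ≈ 4,919.2062.

£4,919.21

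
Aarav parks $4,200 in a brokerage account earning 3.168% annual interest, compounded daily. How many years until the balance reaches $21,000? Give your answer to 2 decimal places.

We need (1 + 0.0000867945)^(365t) = 5, so 365t = ln 5 / ln 1.000087 ≈ 18543.8867.
t ≈ 18543.8867/365 = 50.8052 years.

50.81 years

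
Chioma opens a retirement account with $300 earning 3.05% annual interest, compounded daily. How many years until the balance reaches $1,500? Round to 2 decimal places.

52.77 years

(1 + 0.0000835616)^(365t) = 1,500/300 = 5.
365t·ln(1 + 0.0000835616) = ln(5); 365t = 1.6094/8.35582e-05 ≈ 19261.2912.
t ≈ 52.7707 years.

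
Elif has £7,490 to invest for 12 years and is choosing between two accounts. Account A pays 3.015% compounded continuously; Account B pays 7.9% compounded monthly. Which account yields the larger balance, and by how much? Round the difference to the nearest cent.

Account B, by £8,513.33

A: e^(0.03015·12) = e^0.3618 ≈ 1.4359117309, so 7,490 × 1.4359117309 ≈ 10,754.9789.
B: (1 + 0.079/12)^144 ≈ 2.5725384322, so 7,490 × 2.5725384322 ≈ 19,268.3129.
Difference ≈ 8,513.3340 in favor of B.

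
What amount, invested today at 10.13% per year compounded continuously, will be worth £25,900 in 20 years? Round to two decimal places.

£3,415.22

P = A·e^(−rt) = 25,900·e^(−2.026).
e^(−2.026) ≈ 0.13186191532, so P ≈ 3,415.2236.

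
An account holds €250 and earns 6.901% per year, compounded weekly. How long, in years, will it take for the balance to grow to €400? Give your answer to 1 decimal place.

(1 + 0.00132712)^(52t) = 400/250 = 1.6.
52t·ln(1 + 0.00132712) = ln(1.6); 52t = 0.47/0.00132624 ≈ 354.3893.
t ≈ 6.8152 years.

6.8 years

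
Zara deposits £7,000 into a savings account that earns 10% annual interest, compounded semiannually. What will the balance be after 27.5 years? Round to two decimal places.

£102,449.42

Growth factor = (1 + 0.05)^55 ≈ 14.6356309164.
A ≈ 7,000 × 14.6356309164 ≈ 102,449.4164.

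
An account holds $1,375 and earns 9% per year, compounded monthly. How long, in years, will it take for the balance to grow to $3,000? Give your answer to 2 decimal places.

8.70 years

(1 + 0.0075)^(12t) = 3,000/1,375 = 2.1818.
12t·ln(1 + 0.0075) = ln(2.1818); 12t = 0.78016/0.00747201 ≈ 104.4107.
t ≈ 8.7009 years.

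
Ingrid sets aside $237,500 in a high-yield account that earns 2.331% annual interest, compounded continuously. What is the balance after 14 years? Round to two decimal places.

A = P·e^(rt) = 237,500·e^(0.02331·14) = 237,500·e^0.32634.
e^0.32634 ≈ 1.38588649018, so A ≈ 329,148.0414.

$329,148.04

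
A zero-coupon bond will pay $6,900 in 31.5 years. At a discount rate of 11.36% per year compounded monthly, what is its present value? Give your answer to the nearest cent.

$195.92

Growth factor = (1 + 0.1136/12)^378 ≈ 35.21838977.
P = 6,900/35.21838977 ≈ 195.9204.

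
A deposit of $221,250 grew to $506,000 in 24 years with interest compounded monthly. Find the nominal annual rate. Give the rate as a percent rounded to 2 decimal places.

The 288-period growth factor is 506,000/221,250 = 2.28701.
r/12 = 2.28701^(1/288) − 1 ≈ 0.0028765, so r ≈ 12·0.0028765 = 3.45180%.

3.45%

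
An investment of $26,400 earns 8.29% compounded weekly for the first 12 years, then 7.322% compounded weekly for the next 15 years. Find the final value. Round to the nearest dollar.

$213,770

Phase 1: 26,400·(1 + 0.0829/52)^624 ≈ 71,333.9151.
Phase 2: 71,333.9151·(1 + 0.07322/52)^780 ≈ 213,769.7201.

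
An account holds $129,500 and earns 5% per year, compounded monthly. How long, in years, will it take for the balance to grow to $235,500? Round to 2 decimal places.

11.99 years

(1 + 0.00416667)^(12t) = 235,500/129,500 = 1.8185.
12t·ln(1 + 0.00416667) = ln(1.8185); 12t = 0.59803/0.00415801 ≈ 143.8260.
t ≈ 11.9855 years.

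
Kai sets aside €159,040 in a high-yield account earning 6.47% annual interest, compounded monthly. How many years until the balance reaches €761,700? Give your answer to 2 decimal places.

(1 + 0.00539167)^(12t) = 761,700/159,040 = 4.7894.
12t·ln(1 + 0.00539167) = ln(4.7894); 12t = 1.5664/0.00537718 ≈ 291.3044.
t ≈ 24.2754 years.

24.28 years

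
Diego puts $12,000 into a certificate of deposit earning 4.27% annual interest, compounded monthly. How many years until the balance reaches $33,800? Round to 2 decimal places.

24.29 years

(1 + 0.00355833)^(12t) = 33,800/12,000 = 2.8167.
12t·ln(1 + 0.00355833) = ln(2.8167); 12t = 1.0356/0.00355202 ≈ 291.5397.
t ≈ 24.2950 years.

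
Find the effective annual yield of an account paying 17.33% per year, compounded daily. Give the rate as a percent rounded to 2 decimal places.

18.92%

EAR = (1 + 17.33%/365)^365 − 1 = (1 + 0.000474795)^365 − 1.
(1 + 0.000474795)^365 ≈ 1.189174, so EAR ≈ 18.91739%.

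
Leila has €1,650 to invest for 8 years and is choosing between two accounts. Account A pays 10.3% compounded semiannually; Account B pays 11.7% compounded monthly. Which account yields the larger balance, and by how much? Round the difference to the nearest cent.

Account B, by €503.12

Account A growth factor: (1 + 0.0515)^16 ≈ 2.233307027; balance ≈ 3,684.9566.
Account B growth factor: (1 + 0.00975)^96 ≈ 2.538228621; balance ≈ 4,188.0772.
Account B is larger by 503.1206.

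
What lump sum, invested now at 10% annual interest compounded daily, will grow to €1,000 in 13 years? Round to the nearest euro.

Periodic rate = 10%/365 = 0.000273973; 4745 periods.
P = 1,000/(1 + 0.1/365)^4745 ≈ 1,000/3.66864341 ≈ 272.5803.

€273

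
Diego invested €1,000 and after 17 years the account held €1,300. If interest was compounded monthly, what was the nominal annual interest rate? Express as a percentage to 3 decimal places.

The 204-period growth factor is 1,300/1,000 = 1.3.
r/12 = 1.3^(1/204) − 1 ≈ 0.00128693, so r ≈ 12·0.00128693 = 1.54431%.

1.544%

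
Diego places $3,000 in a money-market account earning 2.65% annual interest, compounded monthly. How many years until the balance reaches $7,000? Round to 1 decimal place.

32.0 years

We need (1 + 0.00220833)^(12t) = 2.3333, so 12t = ln 2.3333 / ln 1.002208 ≈ 384.1055.
t ≈ 384.1055/12 = 32.0088 years.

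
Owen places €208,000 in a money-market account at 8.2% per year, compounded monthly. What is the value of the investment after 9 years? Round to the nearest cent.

Periodic rate = 8.2%/12 = 0.00683333; periods = 12·9 = 108.
A = 208,000·(1 + 0.082/12)^108 ≈ 208,000·2.08650397945 ≈ 433,992.8277.

€433,992.83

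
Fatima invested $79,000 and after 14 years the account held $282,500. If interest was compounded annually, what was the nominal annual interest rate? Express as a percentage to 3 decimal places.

The 14-period growth factor is 282,500/79,000 = 3.57595.
r = 3.57595^(1/14) − 1 ≈ 0.0952871, i.e. 9.52871%.

9.529%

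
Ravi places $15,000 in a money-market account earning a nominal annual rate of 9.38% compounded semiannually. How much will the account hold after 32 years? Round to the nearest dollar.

$281,854

Growth factor = (1 + 0.0469)^64 ≈ 18.7902599152.
A ≈ 15,000 × 18.7902599152 ≈ 281,853.8987.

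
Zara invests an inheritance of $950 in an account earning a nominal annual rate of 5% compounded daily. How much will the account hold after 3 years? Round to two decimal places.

$1,103.73

Periodic rate = 5%/365 = 0.000136986; periods = 365·3 = 1095.
A = 950·(1 + 0.05/365)^1095 ≈ 950·1.161822307 ≈ 1,103.7312.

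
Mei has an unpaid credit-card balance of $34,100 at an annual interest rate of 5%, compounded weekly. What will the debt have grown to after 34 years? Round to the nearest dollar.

Periodic rate = 5%/52 = 0.000961538; periods = 52·34 = 1768.
A = 34,100·(1 + 0.05/52)^1768 ≈ 34,100·5.46947818367 ≈ 186,509.2061.

$186,509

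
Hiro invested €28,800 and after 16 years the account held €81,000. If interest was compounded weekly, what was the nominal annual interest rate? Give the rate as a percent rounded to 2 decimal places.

6.47%

(1 + r/52)^832 = 81,000/28,800 = 2.8125.
1 + r/52 = 2.8125^(1/832) ≈ 1.001244, so r/52 ≈ 0.00124365.
r ≈ 52·0.00124365 = 6.46698%.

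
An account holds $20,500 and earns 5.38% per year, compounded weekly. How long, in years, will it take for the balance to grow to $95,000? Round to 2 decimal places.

(1 + 0.00103462)^(52t) = 95,000/20,500 = 4.6341.
52t·ln(1 + 0.00103462) = ln(4.6341); 52t = 1.5335/0.00103408 ≈ 1482.9135.
t ≈ 28.5176 years.

28.52 years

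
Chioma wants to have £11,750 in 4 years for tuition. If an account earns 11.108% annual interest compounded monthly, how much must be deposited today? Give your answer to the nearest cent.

Periodic rate = 11.108%/12 = 0.00925667; 48 periods.
P = 11,750/(1 + 0.11108/12)^48 ≈ 11,750/1.556245426 ≈ 7,550.2230.

£7,550.22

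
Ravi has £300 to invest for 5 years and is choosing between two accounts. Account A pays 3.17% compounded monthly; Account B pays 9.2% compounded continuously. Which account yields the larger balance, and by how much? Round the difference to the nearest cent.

Account B, by £123.77

A: (1 + 0.0317/12)^60 ≈ 1.17150707, so 300 × 1.17150707 ≈ 351.4521.
B: e^(0.092·5) = e^0.46 ≈ 1.58407398, so 300 × 1.58407398 ≈ 475.2222.
Difference ≈ 123.7701 in favor of B.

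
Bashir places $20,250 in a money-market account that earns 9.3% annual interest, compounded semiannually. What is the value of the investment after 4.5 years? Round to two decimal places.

$30,484.43

Periodic rate = 9.3%/2 = 0.0465; periods = 2·4.5 = 9.
A = 20,250·(1 + 0.0465)^9 ≈ 20,250·1.5054040985 ≈ 30,484.4330.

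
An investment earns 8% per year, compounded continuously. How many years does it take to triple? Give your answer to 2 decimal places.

13.73 years

e^(0.08t) = 3, so 0.08t = ln 3 ≈ 1.0986.
t ≈ 1.0986/0.08 ≈ 13.7327.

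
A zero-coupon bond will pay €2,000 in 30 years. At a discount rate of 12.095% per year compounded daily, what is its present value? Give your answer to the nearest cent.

€53.14

Growth factor = (1 + 0.12095/365)^10950 ≈ 37.6336631.
P = 2,000/37.6336631 ≈ 53.1439.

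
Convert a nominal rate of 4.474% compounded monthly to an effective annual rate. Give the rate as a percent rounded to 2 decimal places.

4.57%

One year is 12 periods at 0.00372833 each: (1 + 0.00372833)^12 ≈ 1.045669.
EAR = 1.045669 − 1 ≈ 4.56689%.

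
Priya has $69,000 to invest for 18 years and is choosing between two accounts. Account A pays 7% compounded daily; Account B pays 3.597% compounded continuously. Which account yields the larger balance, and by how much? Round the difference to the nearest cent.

Account A, by $111,387.67

Account A growth factor: (1 + 0.07/365)^6570 ≈ 3.52499561936; balance ≈ 243,224.6977.
Account B growth factor: e^(0.03597·18) = e^0.64746 ≈ 1.91068152923; balance ≈ 131,837.0255.
Account A is larger by 111,387.6722.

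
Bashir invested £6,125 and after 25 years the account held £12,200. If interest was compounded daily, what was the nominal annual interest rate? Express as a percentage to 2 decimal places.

The 9125-period growth factor is 12,200/6,125 = 1.99184.
r/365 = 1.99184^(1/9125) − 1 ≈ 0.000075516, so r ≈ 365·0.000075516 = 2.75633%.

2.76%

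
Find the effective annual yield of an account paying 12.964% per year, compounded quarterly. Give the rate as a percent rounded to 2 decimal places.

One year is 4 periods at 0.03241 each: (1 + 0.03241)^4 ≈ 1.13608.
EAR = 1.13608 − 1 ≈ 13.60797%.

13.61%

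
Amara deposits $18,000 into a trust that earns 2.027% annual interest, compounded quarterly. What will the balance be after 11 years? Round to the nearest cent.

Growth factor = (1 + 0.0050675)^44 ≈ 1.2490795888.
A ≈ 18,000 × 1.2490795888 ≈ 22,483.4326.

$22,483.43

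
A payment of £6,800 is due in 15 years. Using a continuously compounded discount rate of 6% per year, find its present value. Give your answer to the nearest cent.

P = A·e^(−rt) = 6,800·e^(−0.9).
e^(−0.9) ≈ 0.4065696597, so P ≈ 2,764.6737.

£2,764.67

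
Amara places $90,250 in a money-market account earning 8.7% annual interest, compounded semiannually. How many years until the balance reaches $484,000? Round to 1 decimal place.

19.7 years

We need (1 + 0.0435)^(2t) = 5.3629, so 2t = ln 5.3629 / ln 1.0435 ≈ 39.4430.
t ≈ 39.4430/2 = 19.7215 years.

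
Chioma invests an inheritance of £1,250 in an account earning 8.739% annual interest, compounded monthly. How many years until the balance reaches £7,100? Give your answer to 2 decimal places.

19.95 years

(1 + 0.0072825)^(12t) = 7,100/1,250 = 5.68.
12t·ln(1 + 0.0072825) = ln(5.68); 12t = 1.737/0.00725611 ≈ 239.3777.
t ≈ 19.9481 years.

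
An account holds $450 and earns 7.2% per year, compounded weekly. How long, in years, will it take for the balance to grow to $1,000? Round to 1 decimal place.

(1 + 0.00138462)^(52t) = 1,000/450 = 2.2222.
52t·ln(1 + 0.00138462) = ln(2.2222); 52t = 0.79851/0.00138366 ≈ 577.0992.
t ≈ 11.0981 years.

11.1 years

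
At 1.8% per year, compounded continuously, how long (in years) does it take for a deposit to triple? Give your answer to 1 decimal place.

61.0 years

e^(0.018t) = 3, so 0.018t = ln 3 ≈ 1.0986.
t ≈ 1.0986/0.018 ≈ 61.0340.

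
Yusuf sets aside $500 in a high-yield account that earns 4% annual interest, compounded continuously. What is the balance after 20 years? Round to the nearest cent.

A = P·e^(rt) = 500·e^(0.04·20) = 500·e^0.8.
e^0.8 ≈ 2.225540928, so A ≈ 1,112.7705.

$1,112.77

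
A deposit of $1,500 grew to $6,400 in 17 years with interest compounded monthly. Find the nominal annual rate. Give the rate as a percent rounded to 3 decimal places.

The 204-period growth factor is 6,400/1,500 = 4.26667.
r/12 = 4.26667^(1/204) − 1 ≈ 0.00713728, so r ≈ 12·0.00713728 = 8.56473%.

8.565%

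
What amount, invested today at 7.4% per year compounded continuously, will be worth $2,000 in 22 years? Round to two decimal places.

$392.64

P = A·e^(−rt) = 2,000·e^(−1.628).
e^(−1.628) ≈ 0.1963218254, so P ≈ 392.6437.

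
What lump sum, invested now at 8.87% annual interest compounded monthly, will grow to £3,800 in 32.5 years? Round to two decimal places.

Periodic rate = 8.87%/12 = 0.00739167; 390 periods.
P = 3,800/(1 + 0.0887/12)^390 ≈ 3,800/17.67494409 ≈ 214.9936.

£214.99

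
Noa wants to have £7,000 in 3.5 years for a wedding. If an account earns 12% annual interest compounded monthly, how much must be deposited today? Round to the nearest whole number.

Periodic rate = 12%/12 = 0.01; 42 periods.
P = 7,000/(1 + 0.01)^42 ≈ 7,000/1.518789895 ≈ 4,608.9324.

£4,609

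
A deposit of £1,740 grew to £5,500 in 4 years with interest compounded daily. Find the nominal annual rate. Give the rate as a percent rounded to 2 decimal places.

(1 + r/365)^1460 = 5,500/1,740 = 3.16092.
1 + r/365 = 3.16092^(1/1460) ≈ 1.000789, so r/365 ≈ 0.000788573.
r ≈ 365·0.000788573 = 28.78292%.

28.78%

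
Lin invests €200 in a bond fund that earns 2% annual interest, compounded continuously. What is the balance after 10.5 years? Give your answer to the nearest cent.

A = P·e^(rt) = 200·e^(0.02·10.5) = 200·e^0.21.
e^0.21 ≈ 1.23367806, so A ≈ 246.7356.

€246.74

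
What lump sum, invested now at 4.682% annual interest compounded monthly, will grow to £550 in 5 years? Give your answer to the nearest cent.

£435.40

Growth factor = (1 + 0.04682/12)^60 ≈ 1.26319534.
P = 550/1.26319534 ≈ 435.4038.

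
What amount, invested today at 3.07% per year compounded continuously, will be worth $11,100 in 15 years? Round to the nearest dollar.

P = A·e^(−rt) = 11,100·e^(−0.4605).
e^(−0.4605) ≈ 0.63096808258, so P ≈ 7,003.7457.

$7,004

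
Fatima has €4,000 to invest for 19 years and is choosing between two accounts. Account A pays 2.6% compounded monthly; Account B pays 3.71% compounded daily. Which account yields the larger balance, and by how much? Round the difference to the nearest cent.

Account B, by €1,542.36

Account A growth factor: (1 + 0.026/12)^228 ≈ 1.637982997; balance ≈ 6,551.9320.
Account B growth factor: (1 + 0.0371/365)^6935 ≈ 2.023571821; balance ≈ 8,094.2873.
Account B is larger by 1,542.3553.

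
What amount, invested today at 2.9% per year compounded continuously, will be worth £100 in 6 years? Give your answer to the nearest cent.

£84.03

P = A·e^(−rt) = 100·e^(−0.174).
e^(−0.174) ≈ 0.8402969, so P ≈ 84.0297.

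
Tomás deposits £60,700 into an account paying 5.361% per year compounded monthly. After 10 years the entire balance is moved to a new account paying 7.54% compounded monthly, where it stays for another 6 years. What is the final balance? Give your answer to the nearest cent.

£162,688.02

After 10 years at 5.361%: 60,700 × 1.70728782019 ≈ 103,632.3707.
Then 6 years at 7.54%: 103,632.3707 × 1.56985716217 ≈ 162,688.0194.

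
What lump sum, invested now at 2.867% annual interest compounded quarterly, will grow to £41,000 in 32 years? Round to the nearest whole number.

£16,435

Periodic rate = 2.867%/4 = 0.0071675; 128 periods.
P = 41,000/(1 + 0.0071675)^128 ≈ 41,000/2.4946981776 ≈ 16,434.8539.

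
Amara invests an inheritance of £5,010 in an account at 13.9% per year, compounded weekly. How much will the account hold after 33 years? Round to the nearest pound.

Growth factor = (1 + 0.139/52)^1716 ≈ 97.6002643038.
A ≈ 5,010 × 97.6002643038 ≈ 488,977.3242.

£488,977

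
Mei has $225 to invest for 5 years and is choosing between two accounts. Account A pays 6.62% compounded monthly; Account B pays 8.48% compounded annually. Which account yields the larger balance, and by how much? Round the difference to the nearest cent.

A: (1 + 0.0662/12)^60 ≈ 1.39109379, so 225 × 1.39109379 ≈ 312.9961.
B: (1 + 0.0848)^5 ≈ 1.50227134, so 225 × 1.50227134 ≈ 338.0111.
Difference ≈ 25.0149 in favor of B.

Account B, by $25.01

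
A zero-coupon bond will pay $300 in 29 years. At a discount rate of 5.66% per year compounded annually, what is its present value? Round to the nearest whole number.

Annual rate = 5.66% = 0.0566; 29 periods.
P = 300/(1 + 0.0566)^29 ≈ 300/4.93636863 ≈ 60.7734.

$61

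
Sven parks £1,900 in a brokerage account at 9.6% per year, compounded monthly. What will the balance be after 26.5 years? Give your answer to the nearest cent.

Periodic rate = 9.6%/12 = 0.008; periods = 12·26.5 = 318.
A = 1,900·(1 + 0.008)^318 ≈ 1,900·12.602282501 ≈ 23,944.3368.

£23,944.34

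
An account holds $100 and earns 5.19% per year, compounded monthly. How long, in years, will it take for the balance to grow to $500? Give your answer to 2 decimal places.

31.08 years

(1 + 0.004325)^(12t) = 500/100 = 5.
12t·ln(1 + 0.004325) = ln(5); 12t = 1.6094/0.00431567 ≈ 372.9285.
t ≈ 31.0774 years.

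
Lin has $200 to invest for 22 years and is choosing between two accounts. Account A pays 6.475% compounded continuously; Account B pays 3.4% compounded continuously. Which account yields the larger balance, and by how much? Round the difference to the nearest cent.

A: e^(0.06475·22) = e^1.4245 ≈ 4.15577943, so 200 × 4.15577943 ≈ 831.1559.
B: e^(0.034·22) = e^0.748 ≈ 2.11277025, so 200 × 2.11277025 ≈ 422.5540.
Difference ≈ 408.6018 in favor of A.

Account A, by $408.60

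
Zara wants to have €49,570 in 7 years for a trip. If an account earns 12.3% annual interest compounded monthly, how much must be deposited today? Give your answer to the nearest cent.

€21,047.22

Periodic rate = 12.3%/12 = 0.01025; 84 periods.
P = 49,570/(1 + 0.01025)^84 ≈ 49,570/2.3551803306 ≈ 21,047.2206.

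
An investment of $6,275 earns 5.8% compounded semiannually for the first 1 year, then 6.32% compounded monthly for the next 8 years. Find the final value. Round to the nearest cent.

$11,001.39

Phase 1: 6,275·(1 + 0.029)^2 ≈ 6,644.2273.
Phase 2: 6,644.2273·(1 + 0.0632/12)^96 ≈ 11,001.3901.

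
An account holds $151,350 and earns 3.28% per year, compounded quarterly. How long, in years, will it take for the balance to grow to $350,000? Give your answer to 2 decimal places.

(1 + 0.0082)^(4t) = 350,000/151,350 = 2.3125.
4t·ln(1 + 0.0082) = ln(2.3125); 4t = 0.83834/0.00816656 ≈ 102.6550.
t ≈ 25.6637 years.

25.66 years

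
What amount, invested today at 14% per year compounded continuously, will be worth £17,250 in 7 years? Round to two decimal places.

P = A·e^(−rt) = 17,250·e^(−0.98).
e^(−0.98) ≈ 0.37531109885, so P ≈ 6,474.1165.

£6,474.12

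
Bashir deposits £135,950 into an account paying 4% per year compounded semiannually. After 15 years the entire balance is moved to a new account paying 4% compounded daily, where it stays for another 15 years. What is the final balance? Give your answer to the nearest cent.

£448,690.40

Phase 1: 135,950·(1 + 0.02)^30 ≈ 246,254.6074.
Phase 2: 246,254.6074·(1 + 0.04/365)^5475 ≈ 448,690.3991.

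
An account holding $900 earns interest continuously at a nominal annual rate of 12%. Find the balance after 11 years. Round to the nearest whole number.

A = P·e^(rt) = 900·e^(0.12·11) = 900·e^1.32.
e^1.32 ≈ 3.743421377, so A ≈ 3,369.0792.

$3,369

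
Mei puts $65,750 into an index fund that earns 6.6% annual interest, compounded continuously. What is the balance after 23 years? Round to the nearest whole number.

A = P·e^(rt) = 65,750·e^(0.066·23) = 65,750·e^1.518.
e^1.518 ≈ 4.56308988311, so A ≈ 300,023.1598.

$300,023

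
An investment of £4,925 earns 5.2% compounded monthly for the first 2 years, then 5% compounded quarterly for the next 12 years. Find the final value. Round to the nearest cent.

Phase 1: 4,925·(1 + 0.052/12)^24 ≈ 5,463.5545.
Phase 2: 5,463.5545·(1 + 0.0125)^48 ≈ 9,918.2902.

£9,918.29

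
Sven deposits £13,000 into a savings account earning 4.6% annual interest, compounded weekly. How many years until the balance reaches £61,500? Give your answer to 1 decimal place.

(1 + 0.000884615)^(52t) = 61,500/13,000 = 4.7308.
52t·ln(1 + 0.000884615) = ln(4.7308); 52t = 1.5541/0.000884224 ≈ 1757.5719.
t ≈ 33.7995 years.

33.8 years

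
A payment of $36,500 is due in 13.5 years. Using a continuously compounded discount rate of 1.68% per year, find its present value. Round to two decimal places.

$29,093.43

P = A·e^(−rt) = 36,500·e^(−0.2268).
e^(−0.2268) ≈ 0.79708018239, so P ≈ 29,093.4267.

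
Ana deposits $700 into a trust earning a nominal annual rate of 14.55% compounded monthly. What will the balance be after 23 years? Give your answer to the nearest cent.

Growth factor = (1 + 0.012125)^276 ≈ 27.837230815.
A ≈ 700 × 27.837230815 ≈ 19,486.0616.

$19,486.06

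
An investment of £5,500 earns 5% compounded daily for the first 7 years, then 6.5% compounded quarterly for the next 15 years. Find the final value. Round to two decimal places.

After 7 years at 5%: 5,500 × 1.4190335334 ≈ 7,804.6844.
Then 15 years at 6.5%: 7,804.6844 × 2.6304709873 ≈ 20,529.9960.

£20,530.00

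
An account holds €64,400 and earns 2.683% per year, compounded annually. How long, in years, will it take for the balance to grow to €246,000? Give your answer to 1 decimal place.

50.6 years

We need (1 + 0.02683)^t = 3.8199, so t = ln 3.8199 / ln 1.02683 ≈ 50.6194.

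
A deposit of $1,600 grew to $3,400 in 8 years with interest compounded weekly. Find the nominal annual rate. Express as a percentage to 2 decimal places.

The 416-period growth factor is 3,400/1,600 = 2.125.
r/52 = 2.125^(1/416) − 1 ≈ 0.00181359, so r ≈ 52·0.00181359 = 9.43069%.

9.43%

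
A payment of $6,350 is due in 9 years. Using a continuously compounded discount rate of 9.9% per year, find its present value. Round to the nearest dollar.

P = A·e^(−rt) = 6,350·e^(−0.891).
e^(−0.891) ≈ 0.4102453023, so P ≈ 2,605.0577.

$2,605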